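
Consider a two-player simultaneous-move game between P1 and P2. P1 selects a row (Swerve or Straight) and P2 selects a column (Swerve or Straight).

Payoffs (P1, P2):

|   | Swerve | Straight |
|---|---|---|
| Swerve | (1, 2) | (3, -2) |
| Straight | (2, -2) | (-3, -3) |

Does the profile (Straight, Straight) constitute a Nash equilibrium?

No

At (Straight, Straight), P1 earns -3; switching to Swerve would give 3, so P1 would deviate.
P2 earns -3; switching to Swerve would give -2, so P2 would deviate.
Since at least one player can profitably deviate, this is not a Nash equilibrium.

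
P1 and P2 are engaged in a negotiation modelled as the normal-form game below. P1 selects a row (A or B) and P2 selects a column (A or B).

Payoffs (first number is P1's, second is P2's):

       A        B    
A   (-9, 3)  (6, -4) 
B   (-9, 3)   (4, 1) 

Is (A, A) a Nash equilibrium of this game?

Yes

At (A, A), P1 earns -9; switching to B would give -9, so P1 has no profitable deviation.
P2 earns 3; switching to B would give -4, so P2 has no profitable deviation.
Neither player can gain by a unilateral deviation, so this profile is a Nash equilibrium.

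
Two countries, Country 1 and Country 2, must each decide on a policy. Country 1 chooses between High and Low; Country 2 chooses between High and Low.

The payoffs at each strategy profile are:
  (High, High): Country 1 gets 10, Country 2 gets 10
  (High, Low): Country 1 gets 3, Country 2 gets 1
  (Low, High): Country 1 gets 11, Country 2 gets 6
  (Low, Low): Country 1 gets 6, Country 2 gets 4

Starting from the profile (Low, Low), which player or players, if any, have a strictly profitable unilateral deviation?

Country 1 at (Low, Low) earns 6; deviating to High yields 3 — not better.
Country 2 earns 4; deviating to High yields 6 — a strict improvement.
Only Country 2 has a strictly profitable deviation.

Country 2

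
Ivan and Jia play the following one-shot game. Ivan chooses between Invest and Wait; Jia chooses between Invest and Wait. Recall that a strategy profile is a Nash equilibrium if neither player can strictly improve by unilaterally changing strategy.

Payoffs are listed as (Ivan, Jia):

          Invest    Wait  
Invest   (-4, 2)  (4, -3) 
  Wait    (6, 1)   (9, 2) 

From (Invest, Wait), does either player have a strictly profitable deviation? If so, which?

Ivan at (Invest, Wait) earns 4; deviating to Wait yields 9 — a strict improvement.
Jia earns -3; deviating to Invest yields 2 — a strict improvement.
Both Ivan and Jia have strictly profitable deviations.

Both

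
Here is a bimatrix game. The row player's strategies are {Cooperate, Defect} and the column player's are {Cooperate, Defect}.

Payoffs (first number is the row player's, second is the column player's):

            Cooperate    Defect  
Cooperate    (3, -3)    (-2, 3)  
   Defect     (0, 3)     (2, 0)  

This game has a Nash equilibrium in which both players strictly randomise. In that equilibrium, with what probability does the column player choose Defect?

Let c be the probability that the column player plays Cooperate. In a completely mixed equilibrium, the row player must be indifferent between Cooperate and Defect.
The row player's expected payoff from Cooperate is 3c − 2(1−c); from Defect it is 2(1−c).
Setting these equal: 5c − 2 = −2c + 2, so c = 4/7.
Therefore the column player plays Defect with probability 1 − 4/7 = 3/7.

3/7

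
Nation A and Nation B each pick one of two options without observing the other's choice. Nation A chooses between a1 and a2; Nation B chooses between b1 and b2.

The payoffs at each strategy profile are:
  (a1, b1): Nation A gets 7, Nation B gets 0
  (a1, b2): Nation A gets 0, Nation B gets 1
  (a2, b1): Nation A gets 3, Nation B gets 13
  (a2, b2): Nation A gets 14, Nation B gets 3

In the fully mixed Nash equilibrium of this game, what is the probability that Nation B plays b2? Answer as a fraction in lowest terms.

Let q be the probability that Nation B plays b1. In a completely mixed equilibrium, Nation A must be indifferent between a1 and a2.
Nation A's expected payoff from a1 is 7q; from a2 it is 3q + 14(1−q).
Setting these equal: 7q = −11q + 14, so q = 7/9.
Therefore Nation B plays b2 with probability 1 − 7/9 = 2/9.

2/9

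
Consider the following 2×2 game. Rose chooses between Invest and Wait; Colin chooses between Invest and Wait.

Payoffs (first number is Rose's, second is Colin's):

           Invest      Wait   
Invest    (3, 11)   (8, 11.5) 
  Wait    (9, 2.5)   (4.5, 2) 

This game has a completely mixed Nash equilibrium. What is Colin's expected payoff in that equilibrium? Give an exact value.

First find x, the probability Rose plays Invest, from Colin's indifference between Invest and Wait: 11x + 2.5(1−x) = 11.5x + 2(1−x), giving x = 1/2.
Since Colin is indifferent in equilibrium, Colin's expected payoff equals the payoff from either column against (1/2, 1/2). Using Invest: 11(1/2) + 2.5(1/2) = 27/4.

27/4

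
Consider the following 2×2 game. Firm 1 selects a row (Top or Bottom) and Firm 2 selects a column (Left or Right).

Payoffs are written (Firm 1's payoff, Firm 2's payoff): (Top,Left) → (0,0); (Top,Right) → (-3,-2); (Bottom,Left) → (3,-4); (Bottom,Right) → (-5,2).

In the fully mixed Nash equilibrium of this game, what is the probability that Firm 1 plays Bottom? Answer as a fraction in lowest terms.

1/4

Let x be the probability that Firm 1 plays Top. In a completely mixed equilibrium, Firm 2 must be indifferent between Left and Right.
Firm 2's expected payoff from Left is −4(1−x); from Right it is −2x + 2(1−x).
Setting these equal: 4x − 4 = −4x + 2, so x = 3/4.
Therefore Firm 1 plays Bottom with probability 1 − 3/4 = 1/4.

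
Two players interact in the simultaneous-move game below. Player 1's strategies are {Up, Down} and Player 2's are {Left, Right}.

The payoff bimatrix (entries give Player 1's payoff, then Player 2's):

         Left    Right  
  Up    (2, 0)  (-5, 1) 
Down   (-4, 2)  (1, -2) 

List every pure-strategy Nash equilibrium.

(Up, Left): Player 2 prefers Right (1 > 0) — not an equilibrium.
(Up, Right): Player 1 prefers Down (1 > -5) — not an equilibrium.
(Down, Left): Player 1 prefers Up (2 > -4) — not an equilibrium.
(Down, Right): Player 2 prefers Left (2 > -2) — not an equilibrium.

none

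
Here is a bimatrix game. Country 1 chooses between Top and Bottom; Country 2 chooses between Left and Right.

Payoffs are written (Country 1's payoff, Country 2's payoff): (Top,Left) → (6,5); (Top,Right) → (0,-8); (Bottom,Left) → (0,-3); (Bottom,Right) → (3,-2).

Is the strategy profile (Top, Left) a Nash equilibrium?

At (Top, Left), Country 1 earns 6; switching to Bottom would give 0, so Country 1 has no profitable deviation.
Country 2 earns 5; switching to Right would give -8, so Country 2 has no profitable deviation.
Neither player can gain by a unilateral deviation, so this profile is a Nash equilibrium.

Yes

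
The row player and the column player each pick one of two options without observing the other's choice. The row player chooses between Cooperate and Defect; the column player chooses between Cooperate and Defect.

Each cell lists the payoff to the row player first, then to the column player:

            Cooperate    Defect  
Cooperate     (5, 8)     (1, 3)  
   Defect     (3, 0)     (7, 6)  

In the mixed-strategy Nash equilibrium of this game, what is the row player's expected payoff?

First find q, the probability the column player plays Cooperate, from the row player's indifference between Cooperate and Defect: 5q + (1−q) = 3q + 7(1−q), giving q = 3/4.
Since the row player is indifferent in equilibrium, the row player's expected payoff equals the payoff from either row against (3/4, 1/4). Using Cooperate: 5(3/4) + (1/4) = 4.

4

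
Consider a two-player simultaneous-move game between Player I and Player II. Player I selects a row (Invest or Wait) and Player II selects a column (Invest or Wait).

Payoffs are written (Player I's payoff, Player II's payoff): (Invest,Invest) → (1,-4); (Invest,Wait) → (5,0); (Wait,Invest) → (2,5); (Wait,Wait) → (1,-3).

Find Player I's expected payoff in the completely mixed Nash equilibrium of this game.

First find y, the probability Player II plays Invest, from Player I's indifference between Invest and Wait: y + 5(1−y) = 2y + (1−y), giving y = 4/5.
Since Player I is indifferent in equilibrium, Player I's expected payoff equals the payoff from either row against (4/5, 1/5). Using Invest: (4/5) + 5(1/5) = 9/5.

9/5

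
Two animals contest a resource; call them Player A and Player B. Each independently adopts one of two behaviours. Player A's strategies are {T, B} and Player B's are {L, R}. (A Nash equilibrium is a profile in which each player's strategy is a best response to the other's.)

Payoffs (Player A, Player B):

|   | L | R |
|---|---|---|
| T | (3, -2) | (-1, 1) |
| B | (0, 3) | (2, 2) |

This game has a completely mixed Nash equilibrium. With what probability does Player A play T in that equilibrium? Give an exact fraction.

Let x be the probability that Player A plays T. In a completely mixed equilibrium, Player B must be indifferent between L and R.
Player B's expected payoff from L is −2x + 3(1−x); from R it is x + 2(1−x).
Setting these equal: −5x + 3 = −x + 2, so x = 1/4.

1/4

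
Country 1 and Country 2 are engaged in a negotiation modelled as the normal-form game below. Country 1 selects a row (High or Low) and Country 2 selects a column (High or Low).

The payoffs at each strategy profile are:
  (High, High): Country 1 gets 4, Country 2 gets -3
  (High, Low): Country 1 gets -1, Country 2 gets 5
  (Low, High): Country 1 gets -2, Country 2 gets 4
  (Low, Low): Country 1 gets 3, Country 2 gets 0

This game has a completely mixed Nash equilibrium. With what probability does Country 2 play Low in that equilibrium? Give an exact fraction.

3/5

Let q be the probability that Country 2 plays High. In a completely mixed equilibrium, Country 1 must be indifferent between High and Low.
Country 1's expected payoff from High is 4q − (1−q); from Low it is −2q + 3(1−q).
Setting these equal: 5q − 1 = −5q + 3, so q = 2/5.
Therefore Country 2 plays Low with probability 1 − 2/5 = 3/5.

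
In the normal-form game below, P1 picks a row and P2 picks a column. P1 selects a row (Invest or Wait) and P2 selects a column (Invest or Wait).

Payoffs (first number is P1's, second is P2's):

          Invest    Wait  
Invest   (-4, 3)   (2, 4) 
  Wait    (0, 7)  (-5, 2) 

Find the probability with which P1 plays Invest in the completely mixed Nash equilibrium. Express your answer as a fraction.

Let p be the probability that P1 plays Invest. In a completely mixed equilibrium, P2 must be indifferent between Invest and Wait.
P2's expected payoff from Invest is 3p + 7(1−p); from Wait it is 4p + 2(1−p).
Setting these equal: −4p + 7 = 2p + 2, so p = 5/6.

5/6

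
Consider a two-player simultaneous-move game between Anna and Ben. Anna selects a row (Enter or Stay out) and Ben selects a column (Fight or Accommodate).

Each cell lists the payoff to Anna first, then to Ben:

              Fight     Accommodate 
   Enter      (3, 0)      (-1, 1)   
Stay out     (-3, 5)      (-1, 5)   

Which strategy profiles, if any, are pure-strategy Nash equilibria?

(Enter, Fight): Ben prefers Accommodate (1 > 0) — not an equilibrium.
(Enter, Accommodate): Anna gets -1 ≥ -1 from Stay out, and Ben gets 1 ≥ 0 from Fight — Nash equilibrium.
(Stay out, Fight): Anna prefers Enter (3 > -3) — not an equilibrium.
(Stay out, Accommodate): Anna gets -1 ≥ -1 from Enter, and Ben gets 5 ≥ 5 from Fight — Nash equilibrium.

(Enter, Accommodate) and (Stay out, Accommodate)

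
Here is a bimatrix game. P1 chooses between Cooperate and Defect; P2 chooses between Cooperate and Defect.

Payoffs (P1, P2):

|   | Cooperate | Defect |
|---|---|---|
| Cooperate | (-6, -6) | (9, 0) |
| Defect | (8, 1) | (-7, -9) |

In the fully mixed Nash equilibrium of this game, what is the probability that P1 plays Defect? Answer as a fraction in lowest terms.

Let x be the probability that P1 plays Cooperate. In a completely mixed equilibrium, P2 must be indifferent between Cooperate and Defect.
P2's expected payoff from Cooperate is −6x + (1−x); from Defect it is −9(1−x).
Setting these equal: −7x + 1 = 9x − 9, so x = 5/8.
Therefore P1 plays Defect with probability 1 − 5/8 = 3/8.

3/8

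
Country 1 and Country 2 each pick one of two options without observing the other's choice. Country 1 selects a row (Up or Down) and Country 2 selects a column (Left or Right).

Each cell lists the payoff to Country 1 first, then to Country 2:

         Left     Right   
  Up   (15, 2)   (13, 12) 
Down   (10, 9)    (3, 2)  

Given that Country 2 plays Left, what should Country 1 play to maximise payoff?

Up

Against Left, Country 1 earns 15 from Up and 10 from Down.
So Up is the best response.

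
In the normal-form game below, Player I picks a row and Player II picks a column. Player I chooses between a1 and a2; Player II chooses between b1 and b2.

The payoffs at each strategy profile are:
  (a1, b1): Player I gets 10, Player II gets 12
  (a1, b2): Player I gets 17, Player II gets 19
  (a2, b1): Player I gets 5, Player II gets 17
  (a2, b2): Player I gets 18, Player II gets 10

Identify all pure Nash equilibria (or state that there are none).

none

(a1, b1): Player II prefers b2 (19 > 12) — not an equilibrium.
(a1, b2): Player I prefers a2 (18 > 17) — not an equilibrium.
(a2, b1): Player I prefers a1 (10 > 5) — not an equilibrium.
(a2, b2): Player II prefers b1 (17 > 10) — not an equilibrium.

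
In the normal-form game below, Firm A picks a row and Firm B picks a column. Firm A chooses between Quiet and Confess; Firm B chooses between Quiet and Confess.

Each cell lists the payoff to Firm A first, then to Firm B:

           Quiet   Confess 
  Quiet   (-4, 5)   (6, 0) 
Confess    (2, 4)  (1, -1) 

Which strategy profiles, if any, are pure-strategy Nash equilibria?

(Quiet, Quiet): Firm A prefers Confess (2 > -4) — not an equilibrium.
(Quiet, Confess): Firm B prefers Quiet (5 > 0) — not an equilibrium.
(Confess, Quiet): Firm A gets 2 ≥ -4 from Quiet, and Firm B gets 4 ≥ -1 from Confess — Nash equilibrium.
(Confess, Confess): Firm A prefers Quiet (6 > 1); Firm B prefers Quiet (4 > -1) — not an equilibrium.

(Confess, Quiet)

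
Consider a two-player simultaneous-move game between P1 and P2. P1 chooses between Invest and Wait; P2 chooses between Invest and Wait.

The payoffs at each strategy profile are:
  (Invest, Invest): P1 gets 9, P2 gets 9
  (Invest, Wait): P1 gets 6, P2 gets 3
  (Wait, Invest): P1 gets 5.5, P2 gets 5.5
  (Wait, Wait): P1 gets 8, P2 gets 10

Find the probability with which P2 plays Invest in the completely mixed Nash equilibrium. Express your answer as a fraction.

4/11

Let y be the probability that P2 plays Invest. In a completely mixed equilibrium, P1 must be indifferent between Invest and Wait.
P1's expected payoff from Invest is 9y + 6(1−y); from Wait it is 5.5y + 8(1−y).
Setting these equal: 3y + 6 = −2.5y + 8, so y = 4/11.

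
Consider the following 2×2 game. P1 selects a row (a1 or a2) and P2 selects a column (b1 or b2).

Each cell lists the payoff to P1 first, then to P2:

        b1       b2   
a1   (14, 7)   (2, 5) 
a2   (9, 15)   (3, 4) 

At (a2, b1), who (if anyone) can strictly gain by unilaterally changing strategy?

P1 at (a2, b1) earns 9; deviating to a1 yields 14 — a strict improvement.
P2 earns 15; deviating to b2 yields 4 — not better.
Only P1 has a strictly profitable deviation.

P1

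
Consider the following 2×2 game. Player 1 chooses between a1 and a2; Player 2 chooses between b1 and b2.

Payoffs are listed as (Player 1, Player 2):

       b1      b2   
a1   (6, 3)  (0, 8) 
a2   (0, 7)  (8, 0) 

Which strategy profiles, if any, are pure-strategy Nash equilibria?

(a1, b1): Player 2 prefers b2 (8 > 3) — not an equilibrium.
(a1, b2): Player 1 prefers a2 (8 > 0) — not an equilibrium.
(a2, b1): Player 1 prefers a1 (6 > 0) — not an equilibrium.
(a2, b2): Player 2 prefers b1 (7 > 0) — not an equilibrium.

none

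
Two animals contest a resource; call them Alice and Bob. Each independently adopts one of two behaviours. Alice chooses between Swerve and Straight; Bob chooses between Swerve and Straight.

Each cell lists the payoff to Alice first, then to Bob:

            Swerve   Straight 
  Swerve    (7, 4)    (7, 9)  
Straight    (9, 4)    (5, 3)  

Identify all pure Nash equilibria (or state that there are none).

(Swerve, Swerve): Alice prefers Straight (9 > 7); Bob prefers Straight (9 > 4) — not an equilibrium.
(Swerve, Straight): Alice gets 7 ≥ 5 from Straight, and Bob gets 9 ≥ 4 from Swerve — Nash equilibrium.
(Straight, Swerve): Alice gets 9 ≥ 7 from Swerve, and Bob gets 4 ≥ 3 from Straight — Nash equilibrium.
(Straight, Straight): Alice prefers Swerve (7 > 5); Bob prefers Swerve (4 > 3) — not an equilibrium.

(Swerve, Straight) and (Straight, Swerve)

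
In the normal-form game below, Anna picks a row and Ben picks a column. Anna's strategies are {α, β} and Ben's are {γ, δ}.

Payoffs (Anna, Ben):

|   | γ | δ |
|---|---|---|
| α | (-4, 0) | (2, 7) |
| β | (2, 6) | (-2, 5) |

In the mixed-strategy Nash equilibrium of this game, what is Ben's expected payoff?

First find x, the probability Anna plays α, from Ben's indifference between γ and δ: 6(1−x) = 7x + 5(1−x), giving x = 1/8.
Since Ben is indifferent in equilibrium, Ben's expected payoff equals the payoff from either column against (1/8, 7/8). Using γ: 6(7/8) = 21/4.

21/4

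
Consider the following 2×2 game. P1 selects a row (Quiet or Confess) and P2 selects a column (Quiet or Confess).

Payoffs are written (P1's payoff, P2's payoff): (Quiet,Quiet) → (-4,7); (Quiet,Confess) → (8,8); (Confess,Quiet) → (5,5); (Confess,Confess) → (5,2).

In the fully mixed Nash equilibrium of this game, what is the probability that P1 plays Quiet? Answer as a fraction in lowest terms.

Let p be the probability that P1 plays Quiet. In a completely mixed equilibrium, P2 must be indifferent between Quiet and Confess.
P2's expected payoff from Quiet is 7p + 5(1−p); from Confess it is 8p + 2(1−p).
Setting these equal: 2p + 5 = 6p + 2, so p = 3/4.

3/4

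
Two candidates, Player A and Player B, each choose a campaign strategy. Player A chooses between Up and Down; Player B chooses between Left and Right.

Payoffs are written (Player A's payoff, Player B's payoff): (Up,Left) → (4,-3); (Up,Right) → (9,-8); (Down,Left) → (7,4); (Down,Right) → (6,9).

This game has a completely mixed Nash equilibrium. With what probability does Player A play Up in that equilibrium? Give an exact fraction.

1/2

Let r be the probability that Player A plays Up. In a completely mixed equilibrium, Player B must be indifferent between Left and Right.
Player B's expected payoff from Left is −3r + 4(1−r); from Right it is −8r + 9(1−r).
Setting these equal: −7r + 4 = −17r + 9, so r = 1/2.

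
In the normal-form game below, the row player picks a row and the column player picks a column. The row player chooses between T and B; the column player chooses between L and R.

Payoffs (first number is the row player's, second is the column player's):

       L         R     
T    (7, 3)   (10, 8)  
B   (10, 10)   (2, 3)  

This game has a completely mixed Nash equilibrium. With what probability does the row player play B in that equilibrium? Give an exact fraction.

Let r be the probability that the row player plays T. In a completely mixed equilibrium, the column player must be indifferent between L and R.
The column player's expected payoff from L is 3r + 10(1−r); from R it is 8r + 3(1−r).
Setting these equal: −7r + 10 = 5r + 3, so r = 7/12.
Therefore the row player plays B with probability 1 − 7/12 = 5/12.

5/12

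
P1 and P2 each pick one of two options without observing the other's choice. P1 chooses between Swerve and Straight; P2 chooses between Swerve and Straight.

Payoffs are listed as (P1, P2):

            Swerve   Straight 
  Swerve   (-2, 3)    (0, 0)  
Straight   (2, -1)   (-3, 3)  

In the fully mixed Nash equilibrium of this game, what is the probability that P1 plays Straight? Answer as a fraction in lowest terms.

Let x be the probability that P1 plays Swerve. In a completely mixed equilibrium, P2 must be indifferent between Swerve and Straight.
P2's expected payoff from Swerve is 3x − (1−x); from Straight it is 3(1−x).
Setting these equal: 4x − 1 = −3x + 3, so x = 4/7.
Therefore P1 plays Straight with probability 1 − 4/7 = 3/7.

3/7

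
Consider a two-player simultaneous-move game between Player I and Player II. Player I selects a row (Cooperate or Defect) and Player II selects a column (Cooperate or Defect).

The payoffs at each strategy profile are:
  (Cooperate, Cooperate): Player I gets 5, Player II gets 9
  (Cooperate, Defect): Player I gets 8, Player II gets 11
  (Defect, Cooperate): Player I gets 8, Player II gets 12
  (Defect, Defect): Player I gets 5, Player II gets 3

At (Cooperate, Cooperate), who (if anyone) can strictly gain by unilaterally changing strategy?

Player I at (Cooperate, Cooperate) earns 5; deviating to Defect yields 8 — a strict improvement.
Player II earns 9; deviating to Defect yields 11 — a strict improvement.
Both Player I and Player II have strictly profitable deviations.

Both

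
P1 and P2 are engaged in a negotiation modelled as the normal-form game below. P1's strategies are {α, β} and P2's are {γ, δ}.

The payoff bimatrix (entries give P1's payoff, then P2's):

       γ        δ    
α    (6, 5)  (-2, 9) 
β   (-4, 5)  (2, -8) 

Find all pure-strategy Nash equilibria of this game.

(α, γ): P2 prefers δ (9 > 5) — not an equilibrium.
(α, δ): P1 prefers β (2 > -2) — not an equilibrium.
(β, γ): P1 prefers α (6 > -4) — not an equilibrium.
(β, δ): P2 prefers γ (5 > -8) — not an equilibrium.

none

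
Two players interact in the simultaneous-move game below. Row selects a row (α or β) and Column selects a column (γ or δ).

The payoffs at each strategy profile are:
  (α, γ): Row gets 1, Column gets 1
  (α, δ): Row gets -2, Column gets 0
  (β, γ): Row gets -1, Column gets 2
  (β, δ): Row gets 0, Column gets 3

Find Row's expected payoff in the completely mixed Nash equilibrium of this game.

-1/2

First find q, the probability Column plays γ, from Row's indifference between α and β: q − 2(1−q) = −q, giving q = 1/2.
Since Row is indifferent in equilibrium, Row's expected payoff equals the payoff from either row against (1/2, 1/2). Using α: (1/2) − 2(1/2) = -1/2.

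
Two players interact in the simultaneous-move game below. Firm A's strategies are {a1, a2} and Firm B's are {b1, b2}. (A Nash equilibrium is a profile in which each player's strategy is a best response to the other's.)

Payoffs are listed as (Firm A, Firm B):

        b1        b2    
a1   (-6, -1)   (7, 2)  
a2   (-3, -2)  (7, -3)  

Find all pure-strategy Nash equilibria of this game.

(a1, b1): Firm A prefers a2 (-3 > -6); Firm B prefers b2 (2 > -1) — not an equilibrium.
(a1, b2): Firm A gets 7 ≥ 7 from a2, and Firm B gets 2 ≥ -1 from b1 — Nash equilibrium.
(a2, b1): Firm A gets -3 ≥ -6 from a1, and Firm B gets -2 ≥ -3 from b2 — Nash equilibrium.
(a2, b2): Firm B prefers b1 (-2 > -3) — not an equilibrium.

(a1, b2) and (a2, b1)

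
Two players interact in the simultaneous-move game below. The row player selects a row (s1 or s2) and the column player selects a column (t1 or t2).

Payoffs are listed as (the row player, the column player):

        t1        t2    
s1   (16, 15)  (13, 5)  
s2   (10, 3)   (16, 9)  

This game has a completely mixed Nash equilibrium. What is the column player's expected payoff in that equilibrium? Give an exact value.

15/2

First find x, the probability the row player plays s1, from the column player's indifference between t1 and t2: 15x + 3(1−x) = 5x + 9(1−x), giving x = 3/8.
Since the column player is indifferent in equilibrium, the column player's expected payoff equals the payoff from either column against (3/8, 5/8). Using t1: 15(3/8) + 3(5/8) = 15/2.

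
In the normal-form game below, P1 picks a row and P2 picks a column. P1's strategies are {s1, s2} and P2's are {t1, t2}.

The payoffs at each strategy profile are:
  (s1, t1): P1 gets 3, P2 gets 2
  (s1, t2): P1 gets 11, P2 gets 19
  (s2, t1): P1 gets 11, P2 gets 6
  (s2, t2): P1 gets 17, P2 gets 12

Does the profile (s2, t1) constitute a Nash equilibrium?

At (s2, t1), P1 earns 11; switching to s1 would give 3, so P1 has no profitable deviation.
P2 earns 6; switching to t2 would give 12, so P2 would deviate.
Since at least one player can profitably deviate, this is not a Nash equilibrium.

No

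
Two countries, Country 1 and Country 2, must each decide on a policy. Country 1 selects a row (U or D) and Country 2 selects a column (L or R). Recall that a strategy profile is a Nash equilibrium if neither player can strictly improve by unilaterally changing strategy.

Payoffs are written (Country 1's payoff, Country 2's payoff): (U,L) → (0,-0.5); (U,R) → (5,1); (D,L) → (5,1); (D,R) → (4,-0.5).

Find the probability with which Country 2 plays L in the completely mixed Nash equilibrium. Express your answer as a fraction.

1/6

Let y be the probability that Country 2 plays L. In a completely mixed equilibrium, Country 1 must be indifferent between U and D.
Country 1's expected payoff from U is 5(1−y); from D it is 5y + 4(1−y).
Setting these equal: −5y + 5 = y + 4, so y = 1/6.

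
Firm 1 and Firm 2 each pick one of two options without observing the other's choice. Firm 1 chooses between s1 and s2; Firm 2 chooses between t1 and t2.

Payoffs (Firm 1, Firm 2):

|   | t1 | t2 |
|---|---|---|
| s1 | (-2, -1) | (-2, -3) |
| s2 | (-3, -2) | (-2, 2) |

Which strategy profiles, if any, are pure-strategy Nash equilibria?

(s1, t1): Firm 1 gets -2 ≥ -3 from s2, and Firm 2 gets -1 ≥ -3 from t2 — Nash equilibrium.
(s1, t2): Firm 2 prefers t1 (-1 > -3) — not an equilibrium.
(s2, t1): Firm 1 prefers s1 (-2 > -3); Firm 2 prefers t2 (2 > -2) — not an equilibrium.
(s2, t2): Firm 1 gets -2 ≥ -2 from s1, and Firm 2 gets 2 ≥ -2 from t1 — Nash equilibrium.

(s1, t1) and (s2, t2)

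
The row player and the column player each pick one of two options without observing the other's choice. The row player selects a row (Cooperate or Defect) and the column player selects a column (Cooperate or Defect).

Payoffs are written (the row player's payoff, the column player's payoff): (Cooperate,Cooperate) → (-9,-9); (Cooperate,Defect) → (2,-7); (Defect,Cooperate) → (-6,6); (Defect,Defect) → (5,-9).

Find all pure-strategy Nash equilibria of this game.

(Defect, Cooperate)

(Cooperate, Cooperate): the row player prefers Defect (-6 > -9); the column player prefers Defect (-7 > -9) — not an equilibrium.
(Cooperate, Defect): the row player prefers Defect (5 > 2) — not an equilibrium.
(Defect, Cooperate): the row player gets -6 ≥ -9 from Cooperate, and the column player gets 6 ≥ -9 from Defect — Nash equilibrium.
(Defect, Defect): the column player prefers Cooperate (6 > -9) — not an equilibrium.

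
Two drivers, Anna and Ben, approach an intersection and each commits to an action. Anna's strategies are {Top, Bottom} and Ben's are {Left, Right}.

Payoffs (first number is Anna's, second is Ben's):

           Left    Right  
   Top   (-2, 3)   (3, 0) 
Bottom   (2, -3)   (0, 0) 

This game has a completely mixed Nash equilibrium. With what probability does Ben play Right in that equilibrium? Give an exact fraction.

4/7

Let c be the probability that Ben plays Left. In a completely mixed equilibrium, Anna must be indifferent between Top and Bottom.
Anna's expected payoff from Top is −2c + 3(1−c); from Bottom it is 2c.
Setting these equal: −5c + 3 = 2c, so c = 3/7.
Therefore Ben plays Right with probability 1 − 3/7 = 4/7.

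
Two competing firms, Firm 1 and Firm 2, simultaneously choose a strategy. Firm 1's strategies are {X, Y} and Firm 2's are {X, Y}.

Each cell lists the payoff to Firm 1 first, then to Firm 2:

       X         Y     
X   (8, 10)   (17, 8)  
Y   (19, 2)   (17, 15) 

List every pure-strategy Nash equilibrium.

(X, X): Firm 1 prefers Y (19 > 8) — not an equilibrium.
(X, Y): Firm 2 prefers X (10 > 8) — not an equilibrium.
(Y, X): Firm 2 prefers Y (15 > 2) — not an equilibrium.
(Y, Y): Firm 1 gets 17 ≥ 17 from X, and Firm 2 gets 15 ≥ 2 from X — Nash equilibrium.

(Y, Y)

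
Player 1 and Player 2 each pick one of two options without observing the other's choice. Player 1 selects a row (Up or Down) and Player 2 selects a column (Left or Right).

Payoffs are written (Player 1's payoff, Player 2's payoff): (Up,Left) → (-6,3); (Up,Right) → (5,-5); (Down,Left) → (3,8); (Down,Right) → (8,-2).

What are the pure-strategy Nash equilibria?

(Up, Left): Player 1 prefers Down (3 > -6) — not an equilibrium.
(Up, Right): Player 1 prefers Down (8 > 5); Player 2 prefers Left (3 > -5) — not an equilibrium.
(Down, Left): Player 1 gets 3 ≥ -6 from Up, and Player 2 gets 8 ≥ -2 from Right — Nash equilibrium.
(Down, Right): Player 2 prefers Left (8 > -2) — not an equilibrium.

(Down, Left)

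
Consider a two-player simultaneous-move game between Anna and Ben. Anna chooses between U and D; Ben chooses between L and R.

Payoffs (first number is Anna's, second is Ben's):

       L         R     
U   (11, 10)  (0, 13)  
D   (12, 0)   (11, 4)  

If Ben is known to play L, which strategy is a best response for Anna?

D

Against L, Anna earns 11 from U and 12 from D.
So D is the best response.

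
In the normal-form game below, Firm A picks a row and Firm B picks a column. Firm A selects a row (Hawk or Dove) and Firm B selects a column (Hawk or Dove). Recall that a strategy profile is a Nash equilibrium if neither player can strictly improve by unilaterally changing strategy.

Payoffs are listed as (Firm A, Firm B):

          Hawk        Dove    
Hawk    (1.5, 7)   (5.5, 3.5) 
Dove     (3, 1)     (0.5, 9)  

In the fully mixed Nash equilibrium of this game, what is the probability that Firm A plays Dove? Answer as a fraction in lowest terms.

7/23

Let p be the probability that Firm A plays Hawk. In a completely mixed equilibrium, Firm B must be indifferent between Hawk and Dove.
Firm B's expected payoff from Hawk is 7p + (1−p); from Dove it is 3.5p + 9(1−p).
Setting these equal: 6p + 1 = −5.5p + 9, so p = 16/23.
Therefore Firm A plays Dove with probability 1 − 16/23 = 7/23.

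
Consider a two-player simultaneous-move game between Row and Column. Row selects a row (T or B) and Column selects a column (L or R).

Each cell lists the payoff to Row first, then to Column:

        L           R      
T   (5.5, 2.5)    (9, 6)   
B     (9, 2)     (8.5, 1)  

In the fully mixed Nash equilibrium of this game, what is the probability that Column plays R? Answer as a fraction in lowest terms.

Let y be the probability that Column plays L. In a completely mixed equilibrium, Row must be indifferent between T and B.
Row's expected payoff from T is 5.5y + 9(1−y); from B it is 9y + 8.5(1−y).
Setting these equal: −3.5y + 9 = 0.5y + 8.5, so y = 1/8.
Therefore Column plays R with probability 1 − 1/8 = 7/8.

7/8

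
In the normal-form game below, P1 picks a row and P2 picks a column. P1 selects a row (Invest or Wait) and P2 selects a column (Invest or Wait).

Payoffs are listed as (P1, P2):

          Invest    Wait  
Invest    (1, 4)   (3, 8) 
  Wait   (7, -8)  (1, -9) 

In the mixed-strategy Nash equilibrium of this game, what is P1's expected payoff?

5/2

First find q, the probability P2 plays Invest, from P1's indifference between Invest and Wait: q + 3(1−q) = 7q + (1−q), giving q = 1/4.
Since P1 is indifferent in equilibrium, P1's expected payoff equals the payoff from either row against (1/4, 3/4). Using Invest: (1/4) + 3(3/4) = 5/2.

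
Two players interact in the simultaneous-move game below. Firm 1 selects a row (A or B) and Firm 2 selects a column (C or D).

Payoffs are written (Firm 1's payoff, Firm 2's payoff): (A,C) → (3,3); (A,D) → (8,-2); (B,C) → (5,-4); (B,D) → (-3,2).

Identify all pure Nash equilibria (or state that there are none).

none

(A, C): Firm 1 prefers B (5 > 3) — not an equilibrium.
(A, D): Firm 2 prefers C (3 > -2) — not an equilibrium.
(B, C): Firm 2 prefers D (2 > -4) — not an equilibrium.
(B, D): Firm 1 prefers A (8 > -3) — not an equilibrium.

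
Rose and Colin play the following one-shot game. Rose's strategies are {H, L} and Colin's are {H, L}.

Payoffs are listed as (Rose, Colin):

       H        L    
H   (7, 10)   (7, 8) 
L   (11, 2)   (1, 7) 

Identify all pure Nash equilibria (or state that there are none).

none

(H, H): Rose prefers L (11 > 7) — not an equilibrium.
(H, L): Colin prefers H (10 > 8) — not an equilibrium.
(L, H): Colin prefers L (7 > 2) — not an equilibrium.
(L, L): Rose prefers H (7 > 1) — not an equilibrium.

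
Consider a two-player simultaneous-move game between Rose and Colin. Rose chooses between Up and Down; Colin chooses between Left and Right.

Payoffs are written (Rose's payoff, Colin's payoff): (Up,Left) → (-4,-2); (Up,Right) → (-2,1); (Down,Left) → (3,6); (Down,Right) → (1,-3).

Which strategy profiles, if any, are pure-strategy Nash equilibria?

(Up, Left): Rose prefers Down (3 > -4); Colin prefers Right (1 > -2) — not an equilibrium.
(Up, Right): Rose prefers Down (1 > -2) — not an equilibrium.
(Down, Left): Rose gets 3 ≥ -4 from Up, and Colin gets 6 ≥ -3 from Right — Nash equilibrium.
(Down, Right): Colin prefers Left (6 > -3) — not an equilibrium.

(Down, Left)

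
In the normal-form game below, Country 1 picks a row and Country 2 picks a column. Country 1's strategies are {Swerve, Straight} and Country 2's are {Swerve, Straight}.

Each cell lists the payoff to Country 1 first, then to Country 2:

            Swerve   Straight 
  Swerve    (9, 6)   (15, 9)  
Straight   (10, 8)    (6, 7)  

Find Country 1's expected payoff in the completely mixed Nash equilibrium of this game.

48/5

First find q, the probability Country 2 plays Swerve, from Country 1's indifference between Swerve and Straight: 9q + 15(1−q) = 10q + 6(1−q), giving q = 9/10.
Since Country 1 is indifferent in equilibrium, Country 1's expected payoff equals the payoff from either row against (9/10, 1/10). Using Swerve: 9(9/10) + 15(1/10) = 48/5.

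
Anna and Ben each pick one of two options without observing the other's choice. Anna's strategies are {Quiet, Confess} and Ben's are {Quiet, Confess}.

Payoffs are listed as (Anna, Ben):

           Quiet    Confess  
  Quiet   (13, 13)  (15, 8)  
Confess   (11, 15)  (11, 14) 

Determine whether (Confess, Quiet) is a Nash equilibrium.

No

At (Confess, Quiet), Anna earns 11; switching to Quiet would give 13, so Anna would deviate.
Ben earns 15; switching to Confess would give 14, so Ben has no profitable deviation.
Since at least one player can profitably deviate, this is not a Nash equilibrium.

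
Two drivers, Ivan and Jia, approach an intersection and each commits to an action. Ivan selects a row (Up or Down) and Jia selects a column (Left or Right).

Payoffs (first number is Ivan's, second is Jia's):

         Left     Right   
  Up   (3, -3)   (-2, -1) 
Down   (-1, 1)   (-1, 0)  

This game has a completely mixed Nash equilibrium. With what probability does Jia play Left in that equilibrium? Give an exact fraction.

Let c be the probability that Jia plays Left. In a completely mixed equilibrium, Ivan must be indifferent between Up and Down.
Ivan's expected payoff from Up is 3c − 2(1−c); from Down it is −c − (1−c).
Setting these equal: 5c − 2 = -1, so c = 1/5.

1/5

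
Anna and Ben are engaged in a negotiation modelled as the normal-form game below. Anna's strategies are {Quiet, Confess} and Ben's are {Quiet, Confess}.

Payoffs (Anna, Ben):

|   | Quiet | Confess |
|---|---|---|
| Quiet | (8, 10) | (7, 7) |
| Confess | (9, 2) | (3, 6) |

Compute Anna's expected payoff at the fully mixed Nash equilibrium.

39/5

First find q, the probability Ben plays Quiet, from Anna's indifference between Quiet and Confess: 8q + 7(1−q) = 9q + 3(1−q), giving q = 4/5.
Since Anna is indifferent in equilibrium, Anna's expected payoff equals the payoff from either row against (4/5, 1/5). Using Quiet: 8(4/5) + 7(1/5) = 39/5.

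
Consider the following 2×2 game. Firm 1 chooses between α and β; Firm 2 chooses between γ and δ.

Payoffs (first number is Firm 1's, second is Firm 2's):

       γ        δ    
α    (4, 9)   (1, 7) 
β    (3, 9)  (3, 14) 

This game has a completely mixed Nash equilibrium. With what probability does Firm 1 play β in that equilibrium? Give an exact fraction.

Let r be the probability that Firm 1 plays α. In a completely mixed equilibrium, Firm 2 must be indifferent between γ and δ.
Firm 2's expected payoff from γ is 9r + 9(1−r); from δ it is 7r + 14(1−r).
Setting these equal: 9 = −7r + 14, so r = 5/7.
Therefore Firm 1 plays β with probability 1 − 5/7 = 2/7.

2/7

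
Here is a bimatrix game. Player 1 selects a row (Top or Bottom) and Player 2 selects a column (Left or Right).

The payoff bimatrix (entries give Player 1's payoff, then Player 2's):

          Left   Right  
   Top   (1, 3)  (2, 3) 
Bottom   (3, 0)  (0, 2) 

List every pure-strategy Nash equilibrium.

(Top, Left): Player 1 prefers Bottom (3 > 1) — not an equilibrium.
(Top, Right): Player 1 gets 2 ≥ 0 from Bottom, and Player 2 gets 3 ≥ 3 from Left — Nash equilibrium.
(Bottom, Left): Player 2 prefers Right (2 > 0) — not an equilibrium.
(Bottom, Right): Player 1 prefers Top (2 > 0) — not an equilibrium.

(Top, Right)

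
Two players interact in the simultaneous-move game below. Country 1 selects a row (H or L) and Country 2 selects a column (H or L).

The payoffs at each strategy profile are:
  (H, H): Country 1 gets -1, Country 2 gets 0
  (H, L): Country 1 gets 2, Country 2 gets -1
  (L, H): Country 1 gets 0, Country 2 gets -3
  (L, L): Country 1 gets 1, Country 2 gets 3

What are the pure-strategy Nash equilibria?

none

(H, H): Country 1 prefers L (0 > -1) — not an equilibrium.
(H, L): Country 2 prefers H (0 > -1) — not an equilibrium.
(L, H): Country 2 prefers L (3 > -3) — not an equilibrium.
(L, L): Country 1 prefers H (2 > 1) — not an equilibrium.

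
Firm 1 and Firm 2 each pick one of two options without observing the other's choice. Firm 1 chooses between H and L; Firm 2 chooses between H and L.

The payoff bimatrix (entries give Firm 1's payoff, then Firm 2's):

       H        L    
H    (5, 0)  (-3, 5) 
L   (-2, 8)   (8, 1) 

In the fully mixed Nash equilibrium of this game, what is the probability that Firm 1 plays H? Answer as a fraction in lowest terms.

7/12

Let x be the probability that Firm 1 plays H. In a completely mixed equilibrium, Firm 2 must be indifferent between H and L.
Firm 2's expected payoff from H is 8(1−x); from L it is 5x + (1−x).
Setting these equal: −8x + 8 = 4x + 1, so x = 7/12.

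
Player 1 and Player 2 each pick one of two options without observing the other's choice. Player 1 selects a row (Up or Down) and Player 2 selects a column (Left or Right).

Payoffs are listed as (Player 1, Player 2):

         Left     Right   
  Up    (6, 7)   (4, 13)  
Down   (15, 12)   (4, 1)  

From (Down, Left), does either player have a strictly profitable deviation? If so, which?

Player 1 at (Down, Left) earns 15; deviating to Up yields 6 — not better.
Player 2 earns 12; deviating to Right yields 1 — not better.
Neither player can strictly improve; the profile is a Nash equilibrium.

Neither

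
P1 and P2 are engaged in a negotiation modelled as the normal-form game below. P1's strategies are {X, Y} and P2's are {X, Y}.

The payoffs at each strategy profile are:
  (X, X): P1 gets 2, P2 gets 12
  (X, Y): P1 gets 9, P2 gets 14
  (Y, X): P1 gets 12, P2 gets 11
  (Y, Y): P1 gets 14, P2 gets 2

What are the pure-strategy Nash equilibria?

(Y, X)

(X, X): P1 prefers Y (12 > 2); P2 prefers Y (14 > 12) — not an equilibrium.
(X, Y): P1 prefers Y (14 > 9) — not an equilibrium.
(Y, X): P1 gets 12 ≥ 2 from X, and P2 gets 11 ≥ 2 from Y — Nash equilibrium.
(Y, Y): P2 prefers X (11 > 2) — not an equilibrium.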